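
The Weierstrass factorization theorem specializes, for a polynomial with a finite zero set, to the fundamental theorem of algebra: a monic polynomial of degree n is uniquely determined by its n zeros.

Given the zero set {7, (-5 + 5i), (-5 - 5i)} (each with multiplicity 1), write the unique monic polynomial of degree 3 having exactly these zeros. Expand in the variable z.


The polynomial is p(z) = ∏_{α ∈ S} (z − α), where S = {7, (-5 + 5i), (-5 - 5i)}.
Expanding the product yields: p(z) = z^3 + 3·z^2 -20·z -350.
Note conjugate pairs combine to real quadratics: (z − (-5+5i))(z − (-5−5i)) = z² + 10z + 50.
The resulting polynomial has degree 3 and real coefficients as required.

p(z) = z^3 + 3·z^2 -20·z -350.


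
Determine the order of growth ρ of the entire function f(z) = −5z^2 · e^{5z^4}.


M(r) = max_{|z|=r} |-5|·|z|^2·|e^{5z^4}| = 5·r^2 · e^{5r^4} (the factors attain their maxima compatibly on |z|=r). Then log M(r) = log 5 + 2·log r + 5r^4, dominated by the last term, so log log M(r) ~ 4·log r. The polynomial factor -5z^2 contributes only a log r term and does not affect the order. ρ = 4.
Therefore ρ = 4.

Order ρ = 4.


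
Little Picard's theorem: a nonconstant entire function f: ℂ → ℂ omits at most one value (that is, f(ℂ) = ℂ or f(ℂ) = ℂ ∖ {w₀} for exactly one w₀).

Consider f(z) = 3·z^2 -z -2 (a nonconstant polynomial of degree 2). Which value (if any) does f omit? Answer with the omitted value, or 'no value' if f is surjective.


Little Picard bounds the complement of f(ℂ) to at most one point.
For every w ∈ ℂ, the equation p(z) − w = 0 is a nonconstant polynomial in z and hence has at least one root by the fundamental theorem of algebra. So p is surjective onto ℂ, omitting no value.

Omitted value: no value.


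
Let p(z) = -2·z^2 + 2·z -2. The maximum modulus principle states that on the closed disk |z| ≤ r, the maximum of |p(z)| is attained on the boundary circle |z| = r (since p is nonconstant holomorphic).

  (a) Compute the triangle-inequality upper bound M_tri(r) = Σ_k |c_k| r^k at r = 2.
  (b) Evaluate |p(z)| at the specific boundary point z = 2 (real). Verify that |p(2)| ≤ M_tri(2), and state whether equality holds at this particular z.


Coefficients: c_0 = -2, c_1 = 2, c_2 = -2. Radius r = 2.
Part (a). Triangle bound: M_tri(r) = Σ_k |c_k| r^k
  = |-2|·2^0 + |2|·2^1 + |-2|·2^2
  = 2 + 4 + 8 = 14.
This bounds M(r) := max_{|z|=r} |p(z)| from above; equality holds iff all terms c_k z^k can be made to align in phase at a single z on |z|=r.
Part (b). At z = 2 (real, on the circle |z| = r):
  p(2) = (-2)·2^0 + (2)·2^1 + (-2)·2^2 = -6.
  |p(2)| = 6.
Check: |p(2)| = 6 ≤ 14 = M_tri(2). ✓ Equality does not hold at z = 2 (the coefficients have mixed signs, so the terms do not all align in phase there).

M_tri(2) = 14; |p(2)| = 6; equality at z=2: no.


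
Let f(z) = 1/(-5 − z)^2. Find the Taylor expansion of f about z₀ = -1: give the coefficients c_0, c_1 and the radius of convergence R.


Let w = z − z₀, so z = z₀ + w.
Then -5 − z = -5 − (z₀ + w) = (-5 − z₀) − w = -4 − w.
f(z) = 1/(-4 − w)^2 = (1/(-4)^2) · (1 − w/(-4))^{−2}.
By the binomial series (1−u)^{−2} = Σ_{n≥0} C(n+1, 1) u^n for |u|<1, with u = w/(-4):
  c_n = C(n+1, 1) / (-4)^(n+2).
  c_0 = 1/(-4)^2 = 1/16.
  c_1 = 2/(-4)^3 = -1/32.
The series is valid for |w/d| < 1, i.e. |z − z₀| < |d|.
Radius of convergence: R = |-5 − z₀| = |-4| = 4 (distance from z₀ to the singularity z = -5).

c_0 = 1/16, c_1 = -1/32; R = 4.


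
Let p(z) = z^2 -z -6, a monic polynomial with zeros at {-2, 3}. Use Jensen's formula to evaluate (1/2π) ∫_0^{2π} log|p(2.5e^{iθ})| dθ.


Zeros: -2, 3; r = 2.5.
Inside |z| < r: -2. Outside (|z| ≥ r): 3.
p(0) = -6, so log|p(0)| = log(6) = 1.7918.
Apply Jensen: I(r) = log|p(0)| + Σ_k log(r/|z_k|), summed over zeros inside |z| < r.
  log(r/|z_k|) for z_k = -2: log(2.5/2) = 0.2231
  Outside zeros (3) contribute nothing to the Jensen sum.
Sum over inside zeros: 0.2231.
I(r) = log|p(0)| + (inside sum) = 1.7918 + 0.2231 = 2.0149.
Note: since some zeros are outside |z| ≤ r, the simplified n·log(r) form does NOT apply — only the inside zeros contribute.

I(r) ≈ 2.0149.


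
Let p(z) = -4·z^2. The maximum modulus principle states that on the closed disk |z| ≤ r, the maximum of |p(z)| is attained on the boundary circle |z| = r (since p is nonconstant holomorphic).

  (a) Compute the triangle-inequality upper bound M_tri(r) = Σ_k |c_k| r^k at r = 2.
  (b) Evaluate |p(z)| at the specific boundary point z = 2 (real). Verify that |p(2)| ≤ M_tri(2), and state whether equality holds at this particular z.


Coefficients: c_0 = 0, c_1 = 0, c_2 = -4. Radius r = 2.
Part (a). Triangle bound: M_tri(r) = Σ_k |c_k| r^k
  = |0|·2^0 + |0|·2^1 + |-4|·2^2
  = 0 + 0 + 16 = 16.
This bounds M(r) := max_{|z|=r} |p(z)| from above; equality holds iff all terms c_k z^k can be made to align in phase at a single z on |z|=r.
Part (b). At z = 2 (real, on the circle |z| = r):
  p(2) = (0)·2^0 + (0)·2^1 + (-4)·2^2 = -16.
  |p(2)| = 16.
Since all nonzero coefficients share the same sign, |p(2)| = 16 = M_tri(2); the triangle bound is attained at z = 2, so in fact M(r) = 16.

M_tri(2) = 16; |p(2)| = 16; equality at z=2: yes.


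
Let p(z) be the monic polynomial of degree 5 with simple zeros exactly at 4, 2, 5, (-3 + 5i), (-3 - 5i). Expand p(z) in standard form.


The polynomial is p(z) = ∏_{α ∈ S} (z − α), where S = {4, 2, 5, (-3 + 5i), (-3 - 5i)}.
Expanding the product yields: p(z) = z^5 -5·z^4 + 6·z^3 -186·z^2 + 1052·z -1360.
Note conjugate pairs combine to real quadratics: (z − (-3+5i))(z − (-3−5i)) = z² + 6z + 34.
The resulting polynomial has degree 5 and real coefficients as required.

p(z) = z^5 -5·z^4 + 6·z^3 -186·z^2 + 1052·z -1360.


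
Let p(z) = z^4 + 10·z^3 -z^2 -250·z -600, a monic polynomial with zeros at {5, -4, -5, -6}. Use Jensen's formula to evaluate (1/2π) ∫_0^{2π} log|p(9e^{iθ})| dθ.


Zeros: -6, -5, -4, 5; r = 9.
Inside |z| < r: -6, -5, -4, 5. Outside (|z| ≥ r): ∅.
p(0) = -600, so log|p(0)| = log(600) = 6.3969.
Apply Jensen: I(r) = log|p(0)| + Σ_k log(r/|z_k|), summed over zeros inside |z| < r.
  log(r/|z_k|) for z_k = 5: log(9/5) = 0.5878
  log(r/|z_k|) for z_k = -4: log(9/4) = 0.8109
  log(r/|z_k|) for z_k = -5: log(9/5) = 0.5878
  log(r/|z_k|) for z_k = -6: log(9/6) = 0.4055
Sum over inside zeros: 2.3920.
I(r) = log|p(0)| + (inside sum) = 6.3969 + 2.3920 = 8.7889.
Closed form (all zeros inside, monic): I(r) = n·log(r) = 4·log(9) = 8.7889. ✓

I(r) ≈ 8.7889.


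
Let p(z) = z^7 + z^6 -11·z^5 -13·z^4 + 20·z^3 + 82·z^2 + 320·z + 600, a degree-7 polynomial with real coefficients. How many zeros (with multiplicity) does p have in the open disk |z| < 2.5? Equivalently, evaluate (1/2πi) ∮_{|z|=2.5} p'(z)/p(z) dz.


The zeros of p are: (0 + 2i), (0 - 2i), (-2 + 1i), (-2 - 1i), -3, (3 + 1i), (3 - 1i).
Their magnitudes are: 2, 2, 2.236, 2.236, 3, 3.162, 3.162.
Zeros with |z| < R = 2.5: (0 + 2i), (0 - 2i), (-2 + 1i), (-2 - 1i).
Count = 4.
By the argument principle, (1/2πi) ∮_{|z|=R} p'(z)/p(z) dz equals exactly this count.

Number of zeros inside |z| < 2.5: 4.


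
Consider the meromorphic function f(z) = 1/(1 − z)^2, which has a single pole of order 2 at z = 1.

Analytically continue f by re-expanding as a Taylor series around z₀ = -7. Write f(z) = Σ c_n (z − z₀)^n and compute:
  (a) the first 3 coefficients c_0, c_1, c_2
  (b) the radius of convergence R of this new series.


Let w = z − z₀, so z = z₀ + w.
Then 1 − z = 1 − (z₀ + w) = (1 − z₀) − w = 8 − w.
f(z) = 1/(8 − w)^2 = (1/(8)^2) · (1 − w/(8))^{−2}.
By the binomial series (1−u)^{−2} = Σ_{n≥0} C(n+1, 1) u^n for |u|<1, with u = w/(8):
  c_n = C(n+1, 1) / (8)^(n+2).
  c_0 = 1/(8)^2 = 1/64.
  c_1 = 2/(8)^3 = 1/256.
  c_2 = 3/(8)^4 = 3/4096.
The series is valid for |w/d| < 1, i.e. |z − z₀| < |d|.
Radius of convergence: R = |1 − z₀| = |8| = 8 (distance from z₀ to the singularity z = 1).

c_0 = 1/64, c_1 = 1/256, c_2 = 3/4096; R = 8.


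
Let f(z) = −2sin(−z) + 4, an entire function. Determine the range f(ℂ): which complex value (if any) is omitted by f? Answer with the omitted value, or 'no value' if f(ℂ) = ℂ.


Little Picard bounds the complement of f(ℂ) to at most one point.
sin is entire and surjective onto ℂ: for every w ∈ ℂ, sin(ζ) = w has a solution ζ ∈ ℂ (e.g., via the complex inverse arcsin). With ζ = −z this gives z = ζ/(-1). Then -2·sin(−z) takes every value in -2·ℂ = ℂ, and adding 4 is a bijection of ℂ. So f is surjective and omits no value. (Note: only on the real line is sin bounded by [−1, 1].)

Omitted value: no value.


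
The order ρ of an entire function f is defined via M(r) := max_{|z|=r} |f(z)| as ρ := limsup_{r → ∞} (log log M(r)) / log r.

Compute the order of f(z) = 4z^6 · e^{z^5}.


M(r) = max_{|z|=r} |4|·|z|^6·|e^{z^5}| = 4·r^6 · e^{1r^5} (the factors attain their maxima compatibly on |z|=r). Then log M(r) = log 4 + 6·log r + 1r^5, dominated by the last term, so log log M(r) ~ 5·log r. The polynomial factor 4z^6 contributes only a log r term and does not affect the order. ρ = 5.
Therefore ρ = 5.

Order ρ = 5.


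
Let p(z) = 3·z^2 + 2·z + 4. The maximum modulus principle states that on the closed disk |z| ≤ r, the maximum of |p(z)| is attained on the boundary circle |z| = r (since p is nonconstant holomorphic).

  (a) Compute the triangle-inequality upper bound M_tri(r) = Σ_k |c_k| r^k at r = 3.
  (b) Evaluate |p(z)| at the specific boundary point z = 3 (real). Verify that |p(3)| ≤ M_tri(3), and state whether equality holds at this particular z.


Coefficients: c_0 = 4, c_1 = 2, c_2 = 3. Radius r = 3.
Part (a). Triangle bound: M_tri(r) = Σ_k |c_k| r^k
  = |4|·3^0 + |2|·3^1 + |3|·3^2
  = 4 + 6 + 27 = 37.
This bounds M(r) := max_{|z|=r} |p(z)| from above; equality holds iff all terms c_k z^k can be made to align in phase at a single z on |z|=r.
Part (b). At z = 3 (real, on the circle |z| = r):
  p(3) = (4)·3^0 + (2)·3^1 + (3)·3^2 = 37.
  |p(3)| = 37.
Since all nonzero coefficients share the same sign, |p(3)| = 37 = M_tri(3); the triangle bound is attained at z = 3, so in fact M(r) = 37.

M_tri(3) = 37; |p(3)| = 37; equality at z=3: yes.


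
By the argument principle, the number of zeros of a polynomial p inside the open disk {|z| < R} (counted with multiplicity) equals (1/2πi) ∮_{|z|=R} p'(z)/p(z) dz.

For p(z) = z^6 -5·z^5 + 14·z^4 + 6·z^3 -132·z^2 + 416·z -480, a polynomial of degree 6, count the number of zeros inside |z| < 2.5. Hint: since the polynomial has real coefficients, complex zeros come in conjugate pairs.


The zeros of p are: (1 + 3i), (1 - 3i), (2 + 2i), (2 - 2i), -3, 2.
Their magnitudes are: 3.162, 3.162, 2.828, 2.828, 3, 2.
Zeros with |z| < R = 2.5: 2.
Count = 1.
By the argument principle, (1/2πi) ∮_{|z|=R} p'(z)/p(z) dz equals exactly this count.

Number of zeros inside |z| < 2.5: 1.


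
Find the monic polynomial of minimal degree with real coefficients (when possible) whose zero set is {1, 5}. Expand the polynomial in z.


The polynomial is p(z) = ∏_{α ∈ S} (z − α), where S = {1, 5}.
Expanding the product yields: p(z) = z^2 -6·z + 5.
The resulting polynomial has degree 2 and real coefficients as required.

p(z) = z^2 -6·z + 5.


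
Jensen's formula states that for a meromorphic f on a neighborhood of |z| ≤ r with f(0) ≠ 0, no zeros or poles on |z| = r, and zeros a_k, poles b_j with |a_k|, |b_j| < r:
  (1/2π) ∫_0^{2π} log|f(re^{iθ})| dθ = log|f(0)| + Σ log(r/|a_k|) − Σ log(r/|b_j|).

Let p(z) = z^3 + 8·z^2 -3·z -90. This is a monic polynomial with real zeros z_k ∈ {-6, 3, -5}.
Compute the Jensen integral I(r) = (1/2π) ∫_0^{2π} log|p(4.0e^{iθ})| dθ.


Zeros: -6, -5, 3; r = 4.0.
Inside |z| < r: 3. Outside (|z| ≥ r): -6, -5.
p(0) = -90, so log|p(0)| = log(90) = 4.4998.
Apply Jensen: I(r) = log|p(0)| + Σ_k log(r/|z_k|), summed over zeros inside |z| < r.
  log(r/|z_k|) for z_k = 3: log(4.0/3) = 0.2877
  Outside zeros (-6, -5) contribute nothing to the Jensen sum.
Sum over inside zeros: 0.2877.
I(r) = log|p(0)| + (inside sum) = 4.4998 + 0.2877 = 4.7875.
Note: since some zeros are outside |z| ≤ r, the simplified n·log(r) form does NOT apply — only the inside zeros contribute.

I(r) ≈ 4.7875.


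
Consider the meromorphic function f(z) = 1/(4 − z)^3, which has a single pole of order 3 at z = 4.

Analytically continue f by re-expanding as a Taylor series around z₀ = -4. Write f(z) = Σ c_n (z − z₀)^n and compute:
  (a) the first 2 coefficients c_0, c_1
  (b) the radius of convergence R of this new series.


Let w = z − z₀, so z = z₀ + w.
Then 4 − z = 4 − (z₀ + w) = (4 − z₀) − w = 8 − w.
f(z) = 1/(8 − w)^3 = (1/(8)^3) · (1 − w/(8))^{−3}.
By the binomial series (1−u)^{−3} = Σ_{n≥0} C(n+2, 2) u^n for |u|<1, with u = w/(8):
  c_n = C(n+2, 2) / (8)^(n+3).
  c_0 = 1/(8)^3 = 1/512.
  c_1 = 3/(8)^4 = 3/4096.
The series is valid for |w/d| < 1, i.e. |z − z₀| < |d|.
Radius of convergence: R = |4 − z₀| = |8| = 8 (distance from z₀ to the singularity z = 4).

c_0 = 1/512, c_1 = 3/4096; R = 8.


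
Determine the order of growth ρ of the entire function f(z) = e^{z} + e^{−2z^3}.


Each summand is entire of order 1 and 3 respectively (as in the single-exponential case). The order of a sum is at most the max of the orders, so ρ ≤ 3. For the lower bound: on |z|=r choose arg z so that -2z^3 is real positive; then |e^{-2z^3}| = e^{2r^3} while |e^{1z}| ≤ e^{1r^1} = o(e^{2r^3}). So |f| ≥ e^{2r^3}(1 − o(1)) and ρ ≥ 3. Hence ρ = max(1, 3) = 3.
Therefore ρ = 3.

Order ρ = 3.


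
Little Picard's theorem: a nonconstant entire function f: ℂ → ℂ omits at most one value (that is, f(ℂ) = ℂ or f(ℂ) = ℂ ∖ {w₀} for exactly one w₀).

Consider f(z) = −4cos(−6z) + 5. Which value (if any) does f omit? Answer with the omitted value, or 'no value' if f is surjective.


Little Picard bounds the complement of f(ℂ) to at most one point.
cos is entire and surjective onto ℂ: for every w ∈ ℂ, cos(ζ) = w has a solution ζ ∈ ℂ (e.g., via the complex inverse arccos). With ζ = −6z this gives z = ζ/(-6). Then -4·cos(−6z) takes every value in -4·ℂ = ℂ, and adding 5 is a bijection of ℂ. So f is surjective and omits no value. (Note: only on the real line is cos bounded by [−1, 1].)

Omitted value: no value.


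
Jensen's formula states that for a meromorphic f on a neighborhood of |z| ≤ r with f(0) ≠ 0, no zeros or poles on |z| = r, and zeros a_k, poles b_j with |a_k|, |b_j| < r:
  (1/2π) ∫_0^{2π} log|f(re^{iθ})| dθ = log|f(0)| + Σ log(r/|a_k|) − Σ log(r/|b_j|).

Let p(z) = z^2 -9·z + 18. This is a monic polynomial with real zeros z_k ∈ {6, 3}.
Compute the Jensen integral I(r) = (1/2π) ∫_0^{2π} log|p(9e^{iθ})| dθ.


Zeros: 3, 6; r = 9.
Inside |z| < r: 3, 6. Outside (|z| ≥ r): ∅.
p(0) = 18, so log|p(0)| = log(18) = 2.8904.
Apply Jensen: I(r) = log|p(0)| + Σ_k log(r/|z_k|), summed over zeros inside |z| < r.
  log(r/|z_k|) for z_k = 6: log(9/6) = 0.4055
  log(r/|z_k|) for z_k = 3: log(9/3) = 1.0986
Sum over inside zeros: 1.5041.
I(r) = log|p(0)| + (inside sum) = 2.8904 + 1.5041 = 4.3944.
Closed form (all zeros inside, monic): I(r) = n·log(r) = 2·log(9) = 4.3944. ✓

I(r) ≈ 4.3944.


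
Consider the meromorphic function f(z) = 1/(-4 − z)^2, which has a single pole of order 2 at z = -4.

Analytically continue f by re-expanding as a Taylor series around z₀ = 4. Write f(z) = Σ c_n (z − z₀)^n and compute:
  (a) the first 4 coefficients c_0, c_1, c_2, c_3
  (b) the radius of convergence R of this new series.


Let w = z − z₀, so z = z₀ + w.
Then -4 − z = -4 − (z₀ + w) = (-4 − z₀) − w = -8 − w.
f(z) = 1/(-8 − w)^2 = (1/(-8)^2) · (1 − w/(-8))^{−2}.
By the binomial series (1−u)^{−2} = Σ_{n≥0} C(n+1, 1) u^n for |u|<1, with u = w/(-8):
  c_n = C(n+1, 1) / (-8)^(n+2).
  c_0 = 1/(-8)^2 = 1/64.
  c_1 = 2/(-8)^3 = -1/256.
  c_2 = 3/(-8)^4 = 3/4096.
  c_3 = 4/(-8)^5 = -1/8192.
The series is valid for |w/d| < 1, i.e. |z − z₀| < |d|.
Radius of convergence: R = |-4 − z₀| = |-8| = 8 (distance from z₀ to the singularity z = -4).

c_0 = 1/64, c_1 = -1/256, c_2 = 3/4096, c_3 = -1/8192; R = 8.


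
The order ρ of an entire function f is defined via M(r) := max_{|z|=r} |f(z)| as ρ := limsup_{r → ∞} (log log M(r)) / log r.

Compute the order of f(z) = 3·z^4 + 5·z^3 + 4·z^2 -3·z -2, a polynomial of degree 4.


|f(z)| ≤ Σ|c_k|·r^k = O(r^4) as r → ∞. Polynomial growth is O(e^{r^ε}) for every ε > 0 (since r^4/e^{r^ε} → 0), so ρ ≤ ε for all ε > 0, i.e. ρ = 0. Every nonconstant polynomial has order 0.
Therefore ρ = 0.

Order ρ = 0.


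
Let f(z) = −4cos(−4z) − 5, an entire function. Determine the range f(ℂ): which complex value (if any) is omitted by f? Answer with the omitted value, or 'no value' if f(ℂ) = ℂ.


Little Picard bounds the complement of f(ℂ) to at most one point.
cos is entire and surjective onto ℂ: for every w ∈ ℂ, cos(ζ) = w has a solution ζ ∈ ℂ (e.g., via the complex inverse arccos). With ζ = −4z this gives z = ζ/(-4). Then -4·cos(−4z) takes every value in -4·ℂ = ℂ, and adding -5 is a bijection of ℂ. So f is surjective and omits no value. (Note: only on the real line is cos bounded by [−1, 1].)

Omitted value: no value.


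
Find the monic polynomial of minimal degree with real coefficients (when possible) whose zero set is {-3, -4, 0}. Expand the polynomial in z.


The polynomial is p(z) = ∏_{α ∈ S} (z − α), where S = {-3, -4, 0}.
Expanding the product yields: p(z) = z^3 + 7·z^2 + 12·z.
The resulting polynomial has degree 3 and real coefficients as required.

p(z) = z^3 + 7·z^2 + 12·z.


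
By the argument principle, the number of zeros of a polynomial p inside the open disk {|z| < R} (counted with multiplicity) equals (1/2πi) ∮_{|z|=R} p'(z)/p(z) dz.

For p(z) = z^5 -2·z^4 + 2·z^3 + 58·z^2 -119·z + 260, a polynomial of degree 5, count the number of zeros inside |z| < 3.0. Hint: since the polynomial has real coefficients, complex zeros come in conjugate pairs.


The zeros of p are: -4, (1 + 2i), (1 - 2i), (2 + 3i), (2 - 3i).
Their magnitudes are: 4, 2.236, 2.236, 3.606, 3.606.
Zeros with |z| < R = 3.0: (1 + 2i), (1 - 2i).
Count = 2.
By the argument principle, (1/2πi) ∮_{|z|=R} p'(z)/p(z) dz equals exactly this count.

Number of zeros inside |z| < 3.0: 2.


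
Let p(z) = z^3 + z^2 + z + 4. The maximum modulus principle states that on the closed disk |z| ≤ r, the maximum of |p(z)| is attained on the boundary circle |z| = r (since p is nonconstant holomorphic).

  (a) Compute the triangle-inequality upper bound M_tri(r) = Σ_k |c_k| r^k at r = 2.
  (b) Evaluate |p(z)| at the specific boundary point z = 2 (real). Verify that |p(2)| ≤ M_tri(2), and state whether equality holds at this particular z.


Coefficients: c_0 = 4, c_1 = 1, c_2 = 1, c_3 = 1. Radius r = 2.
Part (a). Triangle bound: M_tri(r) = Σ_k |c_k| r^k
  = |4|·2^0 + |1|·2^1 + |1|·2^2 + |1|·2^3
  = 4 + 2 + 4 + 8 = 18.
This bounds M(r) := max_{|z|=r} |p(z)| from above; equality holds iff all terms c_k z^k can be made to align in phase at a single z on |z|=r.
Part (b). At z = 2 (real, on the circle |z| = r):
  p(2) = (4)·2^0 + (1)·2^1 + (1)·2^2 + (1)·2^3 = 18.
  |p(2)| = 18.
Since all nonzero coefficients share the same sign, |p(2)| = 18 = M_tri(2); the triangle bound is attained at z = 2, so in fact M(r) = 18.

M_tri(2) = 18; |p(2)| = 18; equality at z=2: yes.


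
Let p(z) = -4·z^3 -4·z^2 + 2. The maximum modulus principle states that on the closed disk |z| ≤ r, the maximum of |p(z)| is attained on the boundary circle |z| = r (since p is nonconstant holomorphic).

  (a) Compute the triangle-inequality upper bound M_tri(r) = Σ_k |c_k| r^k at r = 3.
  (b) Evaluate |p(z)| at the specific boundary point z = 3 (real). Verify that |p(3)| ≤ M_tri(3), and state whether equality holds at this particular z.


Coefficients: c_0 = 2, c_1 = 0, c_2 = -4, c_3 = -4. Radius r = 3.
Part (a). Triangle bound: M_tri(r) = Σ_k |c_k| r^k
  = |2|·3^0 + |0|·3^1 + |-4|·3^2 + |-4|·3^3
  = 2 + 0 + 36 + 108 = 146.
This bounds M(r) := max_{|z|=r} |p(z)| from above; equality holds iff all terms c_k z^k can be made to align in phase at a single z on |z|=r.
Part (b). At z = 3 (real, on the circle |z| = r):
  p(3) = (2)·3^0 + (0)·3^1 + (-4)·3^2 + (-4)·3^3 = -142.
  |p(3)| = 142.
Check: |p(3)| = 142 ≤ 146 = M_tri(3). ✓ Equality does not hold at z = 3 (the coefficients have mixed signs, so the terms do not all align in phase there).

M_tri(3) = 146; |p(3)| = 142; equality at z=3: no.


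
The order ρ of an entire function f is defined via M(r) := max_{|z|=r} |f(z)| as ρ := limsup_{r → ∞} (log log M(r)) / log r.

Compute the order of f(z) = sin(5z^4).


Write sin(w) = (e^{iw} ± e^{−iw})/(2 or 2i), so |sin(w)| ≤ e^{|w|}. With w = 5z^4, |w| ≤ 5r^4 + 0 on |z|=r, giving M(r) ≤ e^{5r^4 + 0} and ρ ≤ 4. For the lower bound, choose z on |z|=r with 5z^4 purely imaginary of modulus 5r^4; then |sin(5z^4)| grows like e^{5r^4}/2, so ρ ≥ 4. Hence ρ = 4.
Therefore ρ = 4.

Order ρ = 4.


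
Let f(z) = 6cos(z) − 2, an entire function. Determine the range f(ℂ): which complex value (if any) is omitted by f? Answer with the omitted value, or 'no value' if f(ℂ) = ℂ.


Little Picard bounds the complement of f(ℂ) to at most one point.
cos is entire and surjective onto ℂ: for every w ∈ ℂ, cos(ζ) = w has a solution ζ ∈ ℂ (e.g., via the complex inverse arccos). With ζ = z this gives z = ζ/(1). Then 6·cos(z) takes every value in 6·ℂ = ℂ, and adding -2 is a bijection of ℂ. So f is surjective and omits no value. (Note: only on the real line is cos bounded by [−1, 1].)

Omitted value: no value.


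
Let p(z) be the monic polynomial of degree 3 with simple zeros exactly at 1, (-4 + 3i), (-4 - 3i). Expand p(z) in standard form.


The polynomial is p(z) = ∏_{α ∈ S} (z − α), where S = {1, (-4 + 3i), (-4 - 3i)}.
Expanding the product yields: p(z) = z^3 + 7·z^2 + 17·z -25.
Note conjugate pairs combine to real quadratics: (z − (-4+3i))(z − (-4−3i)) = z² + 8z + 25.
The resulting polynomial has degree 3 and real coefficients as required.

p(z) = z^3 + 7·z^2 + 17·z -25.


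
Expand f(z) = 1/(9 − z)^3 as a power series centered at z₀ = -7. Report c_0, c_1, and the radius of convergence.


Let w = z − z₀, so z = z₀ + w.
Then 9 − z = 9 − (z₀ + w) = (9 − z₀) − w = 16 − w.
f(z) = 1/(16 − w)^3 = (1/(16)^3) · (1 − w/(16))^{−3}.
By the binomial series (1−u)^{−3} = Σ_{n≥0} C(n+2, 2) u^n for |u|<1, with u = w/(16):
  c_n = C(n+2, 2) / (16)^(n+3).
  c_0 = 1/(16)^3 = 1/4096.
  c_1 = 3/(16)^4 = 3/65536.
The series is valid for |w/d| < 1, i.e. |z − z₀| < |d|.
Radius of convergence: R = |9 − z₀| = |16| = 16 (distance from z₀ to the singularity z = 9).

c_0 = 1/4096, c_1 = 3/65536; R = 16.


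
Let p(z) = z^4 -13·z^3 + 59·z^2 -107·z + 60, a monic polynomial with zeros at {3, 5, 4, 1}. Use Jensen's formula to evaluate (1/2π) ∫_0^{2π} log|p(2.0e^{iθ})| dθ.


Zeros: 1, 3, 4, 5; r = 2.0.
Inside |z| < r: 1. Outside (|z| ≥ r): 3, 4, 5.
p(0) = 60, so log|p(0)| = log(60) = 4.0943.
Apply Jensen: I(r) = log|p(0)| + Σ_k log(r/|z_k|), summed over zeros inside |z| < r.
  log(r/|z_k|) for z_k = 1: log(2.0/1) = 0.6931
  Outside zeros (3, 4, 5) contribute nothing to the Jensen sum.
Sum over inside zeros: 0.6931.
I(r) = log|p(0)| + (inside sum) = 4.0943 + 0.6931 = 4.7875.
Note: since some zeros are outside |z| ≤ r, the simplified n·log(r) form does NOT apply — only the inside zeros contribute.

I(r) ≈ 4.7875.


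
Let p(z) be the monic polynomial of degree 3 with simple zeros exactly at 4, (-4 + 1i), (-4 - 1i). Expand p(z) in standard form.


The polynomial is p(z) = ∏_{α ∈ S} (z − α), where S = {4, (-4 + 1i), (-4 - 1i)}.
Expanding the product yields: p(z) = z^3 + 4·z^2 -15·z -68.
Note conjugate pairs combine to real quadratics: (z − (-4+1i))(z − (-4−1i)) = z² + 8z + 17.
The resulting polynomial has degree 3 and real coefficients as required.

p(z) = z^3 + 4·z^2 -15·z -68.


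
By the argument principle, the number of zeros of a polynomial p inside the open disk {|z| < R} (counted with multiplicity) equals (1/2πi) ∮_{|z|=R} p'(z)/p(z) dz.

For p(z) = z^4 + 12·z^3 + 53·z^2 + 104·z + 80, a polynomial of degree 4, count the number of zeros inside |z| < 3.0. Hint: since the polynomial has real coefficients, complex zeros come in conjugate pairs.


The zeros of p are: -4, (-2 + 1i), (-2 - 1i), -4.
Their magnitudes are: 4, 2.236, 2.236, 4.
Zeros with |z| < R = 3.0: (-2 + 1i), (-2 - 1i).
Count = 2.
By the argument principle, (1/2πi) ∮_{|z|=R} p'(z)/p(z) dz equals exactly this count.

Number of zeros inside |z| < 3.0: 2.


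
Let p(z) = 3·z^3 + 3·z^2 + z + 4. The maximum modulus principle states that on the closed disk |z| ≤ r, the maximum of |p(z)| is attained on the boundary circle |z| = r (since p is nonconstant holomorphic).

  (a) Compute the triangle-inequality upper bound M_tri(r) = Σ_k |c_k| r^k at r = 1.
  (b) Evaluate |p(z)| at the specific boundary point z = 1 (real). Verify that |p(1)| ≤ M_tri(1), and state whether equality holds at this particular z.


Coefficients: c_0 = 4, c_1 = 1, c_2 = 3, c_3 = 3. Radius r = 1.
Part (a). Triangle bound: M_tri(r) = Σ_k |c_k| r^k
  = |4|·1^0 + |1|·1^1 + |3|·1^2 + |3|·1^3
  = 4 + 1 + 3 + 3 = 11.
This bounds M(r) := max_{|z|=r} |p(z)| from above; equality holds iff all terms c_k z^k can be made to align in phase at a single z on |z|=r.
Part (b). At z = 1 (real, on the circle |z| = r):
  p(1) = (4)·1^0 + (1)·1^1 + (3)·1^2 + (3)·1^3 = 11.
  |p(1)| = 11.
Since all nonzero coefficients share the same sign, |p(1)| = 11 = M_tri(1); the triangle bound is attained at z = 1, so in fact M(r) = 11.

M_tri(1) = 11; |p(1)| = 11; equality at z=1: yes.


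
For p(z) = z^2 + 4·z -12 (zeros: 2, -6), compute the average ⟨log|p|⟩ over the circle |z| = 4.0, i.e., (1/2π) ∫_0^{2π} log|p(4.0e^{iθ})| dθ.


Zeros: -6, 2; r = 4.0.
Inside |z| < r: 2. Outside (|z| ≥ r): -6.
p(0) = -12, so log|p(0)| = log(12) = 2.4849.
Apply Jensen: I(r) = log|p(0)| + Σ_k log(r/|z_k|), summed over zeros inside |z| < r.
  log(r/|z_k|) for z_k = 2: log(4.0/2) = 0.6931
  Outside zeros (-6) contribute nothing to the Jensen sum.
Sum over inside zeros: 0.6931.
I(r) = log|p(0)| + (inside sum) = 2.4849 + 0.6931 = 3.1781.
Note: since some zeros are outside |z| ≤ r, the simplified n·log(r) form does NOT apply — only the inside zeros contribute.

I(r) ≈ 3.1781.


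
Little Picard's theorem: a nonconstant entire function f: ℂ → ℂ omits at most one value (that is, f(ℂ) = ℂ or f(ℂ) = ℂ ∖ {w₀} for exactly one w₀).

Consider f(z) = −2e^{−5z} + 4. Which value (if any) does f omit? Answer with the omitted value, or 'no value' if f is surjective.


Little Picard bounds the complement of f(ℂ) to at most one point.
e^{−5z} is never zero on ℂ, so -2·e^{−5z} takes every value in ℂ ∖ {0}. Adding 4 shifts the range to ℂ ∖ {4}. Thus f omits exactly the value 4.

Omitted value: 4.


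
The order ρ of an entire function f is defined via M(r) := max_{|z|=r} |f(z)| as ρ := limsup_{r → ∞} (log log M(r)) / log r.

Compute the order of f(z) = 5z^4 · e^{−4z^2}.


M(r) = max_{|z|=r} |5|·|z|^4·|e^{−4z^2}| = 5·r^4 · e^{4r^2} (the factors attain their maxima compatibly on |z|=r). Then log M(r) = log 5 + 4·log r + 4r^2, dominated by the last term, so log log M(r) ~ 2·log r. The polynomial factor 5z^4 contributes only a log r term and does not affect the order. ρ = 2.
Therefore ρ = 2.

Order ρ = 2.


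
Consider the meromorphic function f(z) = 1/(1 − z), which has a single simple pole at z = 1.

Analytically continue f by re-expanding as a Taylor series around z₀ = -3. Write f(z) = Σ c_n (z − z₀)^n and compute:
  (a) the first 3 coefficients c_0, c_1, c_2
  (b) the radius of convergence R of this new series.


Let w = z − z₀, so z = z₀ + w.
Then 1 − z = 1 − (z₀ + w) = (1 − z₀) − w = 4 − w.
f(z) = 1/(4 − w) = (1/(4)) · 1/(1 − w/(4)) = Σ_{n≥0} w^n / (4)^(n+1).
So c_n = 1/(4)^(n+1):
  c_0 = 1/(4)^1 = 1/4.
  c_1 = 1/(4)^2 = 1/16.
  c_2 = 1/(4)^3 = 1/64.
The series is valid for |w/d| < 1, i.e. |z − z₀| < |d|.
Radius of convergence: R = |1 − z₀| = |4| = 4 (distance from z₀ to the singularity z = 1).

c_0 = 1/4, c_1 = 1/16, c_2 = 1/64; R = 4.


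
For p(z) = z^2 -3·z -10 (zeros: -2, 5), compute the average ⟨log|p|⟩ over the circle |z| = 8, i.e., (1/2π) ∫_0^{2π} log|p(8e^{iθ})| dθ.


Zeros: -2, 5; r = 8.
Inside |z| < r: -2, 5. Outside (|z| ≥ r): ∅.
p(0) = -10, so log|p(0)| = log(10) = 2.3026.
Apply Jensen: I(r) = log|p(0)| + Σ_k log(r/|z_k|), summed over zeros inside |z| < r.
  log(r/|z_k|) for z_k = -2: log(8/2) = 1.3863
  log(r/|z_k|) for z_k = 5: log(8/5) = 0.4700
Sum over inside zeros: 1.8563.
I(r) = log|p(0)| + (inside sum) = 2.3026 + 1.8563 = 4.1589.
Closed form (all zeros inside, monic): I(r) = n·log(r) = 2·log(8) = 4.1589. ✓

I(r) ≈ 4.1589.


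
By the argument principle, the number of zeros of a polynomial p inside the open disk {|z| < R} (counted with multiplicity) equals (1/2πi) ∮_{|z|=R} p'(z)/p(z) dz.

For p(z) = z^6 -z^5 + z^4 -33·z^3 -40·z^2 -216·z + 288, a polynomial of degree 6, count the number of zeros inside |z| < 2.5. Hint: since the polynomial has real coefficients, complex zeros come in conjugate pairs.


The zeros of p are: (0 + 3i), (0 - 3i), 1, (-2 + 2i), (-2 - 2i), 4.
Their magnitudes are: 3, 3, 1, 2.828, 2.828, 4.
Zeros with |z| < R = 2.5: 1.
Count = 1.
By the argument principle, (1/2πi) ∮_{|z|=R} p'(z)/p(z) dz equals exactly this count.

Number of zeros inside |z| < 2.5: 1.


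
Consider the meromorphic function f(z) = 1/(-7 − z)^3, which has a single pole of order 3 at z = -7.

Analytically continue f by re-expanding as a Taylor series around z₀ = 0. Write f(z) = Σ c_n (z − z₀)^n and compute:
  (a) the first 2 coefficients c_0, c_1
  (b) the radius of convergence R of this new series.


Let w = z − z₀, so z = z₀ + w.
Then -7 − z = -7 − (z₀ + w) = (-7 − z₀) − w = -7 − w.
f(z) = 1/(-7 − w)^3 = (1/(-7)^3) · (1 − w/(-7))^{−3}.
By the binomial series (1−u)^{−3} = Σ_{n≥0} C(n+2, 2) u^n for |u|<1, with u = w/(-7):
  c_n = C(n+2, 2) / (-7)^(n+3).
  c_0 = 1/(-7)^3 = -1/343.
  c_1 = 3/(-7)^4 = 3/2401.
The series is valid for |w/d| < 1, i.e. |z − z₀| < |d|.
Radius of convergence: R = |-7 − z₀| = |-7| = 7 (distance from z₀ to the singularity z = -7).

c_0 = -1/343, c_1 = 3/2401; R = 7.


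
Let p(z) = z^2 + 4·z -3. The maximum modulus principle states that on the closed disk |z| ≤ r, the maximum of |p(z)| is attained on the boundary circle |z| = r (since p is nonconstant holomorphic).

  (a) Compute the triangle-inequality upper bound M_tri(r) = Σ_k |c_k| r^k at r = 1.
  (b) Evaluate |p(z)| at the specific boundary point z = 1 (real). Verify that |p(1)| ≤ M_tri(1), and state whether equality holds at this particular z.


Coefficients: c_0 = -3, c_1 = 4, c_2 = 1. Radius r = 1.
Part (a). Triangle bound: M_tri(r) = Σ_k |c_k| r^k
  = |-3|·1^0 + |4|·1^1 + |1|·1^2
  = 3 + 4 + 1 = 8.
This bounds M(r) := max_{|z|=r} |p(z)| from above; equality holds iff all terms c_k z^k can be made to align in phase at a single z on |z|=r.
Part (b). At z = 1 (real, on the circle |z| = r):
  p(1) = (-3)·1^0 + (4)·1^1 + (1)·1^2 = 2.
  |p(1)| = 2.
Check: |p(1)| = 2 ≤ 8 = M_tri(1). ✓ Equality does not hold at z = 1 (the coefficients have mixed signs, so the terms do not all align in phase there).

M_tri(1) = 8; |p(1)| = 2; equality at z=1: no.


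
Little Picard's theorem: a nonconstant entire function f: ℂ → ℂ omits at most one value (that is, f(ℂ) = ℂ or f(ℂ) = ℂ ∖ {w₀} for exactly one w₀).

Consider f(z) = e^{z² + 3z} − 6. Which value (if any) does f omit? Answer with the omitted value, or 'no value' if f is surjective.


Little Picard bounds the complement of f(ℂ) to at most one point.
The exponent g(z) = z² + 3z is a nonconstant polynomial, hence surjective onto ℂ. So e^{g(z)} takes every value in {e^w : w ∈ ℂ} = ℂ ∖ {0}. Adding -6 shifts the range to ℂ ∖ {-6}. f omits exactly -6.

Omitted value: -6.


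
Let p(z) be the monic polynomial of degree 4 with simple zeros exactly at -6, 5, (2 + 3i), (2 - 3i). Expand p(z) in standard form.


The polynomial is p(z) = ∏_{α ∈ S} (z − α), where S = {-6, 5, (2 + 3i), (2 - 3i)}.
Expanding the product yields: p(z) = z^4 -3·z^3 -21·z^2 + 133·z -390.
Note conjugate pairs combine to real quadratics: (z − (2+3i))(z − (2−3i)) = z² − 4z + 13.
The resulting polynomial has degree 4 and real coefficients as required.

p(z) = z^4 -3·z^3 -21·z^2 + 133·z -390.


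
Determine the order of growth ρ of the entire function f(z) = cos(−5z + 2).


cos(w) is a linear combination of e^{iw} and e^{−iw} (or e^w, e^{−w} in the hyperbolic case), so |cos(w)| ≤ e^{|w|}. With w = −5z + 2, |w| ≤ 5|z| + 2 = 5r + 2 on |z| = r, giving M(r) ≤ e^{5r + 2}, so ρ ≤ 1. On a suitable ray (z = it for sin/cos; z = t for sinh/cosh, t real → ∞), |cos(−5z + 2)| grows like e^{5|t|}/2, so ρ ≥ 1. Hence ρ = 1.
Therefore ρ = 1.

Order ρ = 1.


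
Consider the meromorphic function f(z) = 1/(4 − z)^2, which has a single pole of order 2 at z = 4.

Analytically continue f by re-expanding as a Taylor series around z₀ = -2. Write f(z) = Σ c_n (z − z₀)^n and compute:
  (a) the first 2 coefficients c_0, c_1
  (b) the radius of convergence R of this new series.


Let w = z − z₀, so z = z₀ + w.
Then 4 − z = 4 − (z₀ + w) = (4 − z₀) − w = 6 − w.
f(z) = 1/(6 − w)^2 = (1/(6)^2) · (1 − w/(6))^{−2}.
By the binomial series (1−u)^{−2} = Σ_{n≥0} C(n+1, 1) u^n for |u|<1, with u = w/(6):
  c_n = C(n+1, 1) / (6)^(n+2).
  c_0 = 1/(6)^2 = 1/36.
  c_1 = 2/(6)^3 = 1/108.
The series is valid for |w/d| < 1, i.e. |z − z₀| < |d|.
Radius of convergence: R = |4 − z₀| = |6| = 6 (distance from z₀ to the singularity z = 4).

c_0 = 1/36, c_1 = 1/108; R = 6.


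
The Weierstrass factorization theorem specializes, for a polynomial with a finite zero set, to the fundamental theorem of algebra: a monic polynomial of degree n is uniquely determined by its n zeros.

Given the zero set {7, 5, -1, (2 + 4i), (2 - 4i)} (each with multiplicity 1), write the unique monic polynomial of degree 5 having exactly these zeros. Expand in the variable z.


The polynomial is p(z) = ∏_{α ∈ S} (z − α), where S = {7, 5, -1, (2 + 4i), (2 - 4i)}.
Expanding the product yields: p(z) = z^5 -15·z^4 + 87·z^3 -277·z^2 + 320·z + 700.
Note conjugate pairs combine to real quadratics: (z − (2+4i))(z − (2−4i)) = z² − 4z + 20.
The resulting polynomial has degree 5 and real coefficients as required.

p(z) = z^5 -15·z^4 + 87·z^3 -277·z^2 + 320·z + 700.


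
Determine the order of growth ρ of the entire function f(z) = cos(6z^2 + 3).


Write cos(w) = (e^{iw} ± e^{−iw})/(2 or 2i), so |cos(w)| ≤ e^{|w|}. With w = 6z^2 + 3, |w| ≤ 6r^2 + 3 on |z|=r, giving M(r) ≤ e^{6r^2 + 3} and ρ ≤ 2. For the lower bound, choose z on |z|=r with 6z^2 purely imaginary of modulus 6r^2; then |cos(6z^2 + 3)| grows like e^{6r^2}/2, so ρ ≥ 2. Hence ρ = 2.
Therefore ρ = 2.

Order ρ = 2.


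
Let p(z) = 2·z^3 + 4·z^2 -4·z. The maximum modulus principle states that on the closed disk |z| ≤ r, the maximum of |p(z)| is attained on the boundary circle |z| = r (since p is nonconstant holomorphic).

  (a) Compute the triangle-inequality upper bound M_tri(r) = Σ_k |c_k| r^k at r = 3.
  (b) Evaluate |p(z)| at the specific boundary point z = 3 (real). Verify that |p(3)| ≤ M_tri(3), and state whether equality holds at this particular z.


Coefficients: c_0 = 0, c_1 = -4, c_2 = 4, c_3 = 2. Radius r = 3.
Part (a). Triangle bound: M_tri(r) = Σ_k |c_k| r^k
  = |0|·3^0 + |-4|·3^1 + |4|·3^2 + |2|·3^3
  = 0 + 12 + 36 + 54 = 102.
This bounds M(r) := max_{|z|=r} |p(z)| from above; equality holds iff all terms c_k z^k can be made to align in phase at a single z on |z|=r.
Part (b). At z = 3 (real, on the circle |z| = r):
  p(3) = (0)·3^0 + (-4)·3^1 + (4)·3^2 + (2)·3^3 = 78.
  |p(3)| = 78.
Check: |p(3)| = 78 ≤ 102 = M_tri(3). ✓ Equality does not hold at z = 3 (the coefficients have mixed signs, so the terms do not all align in phase there).

M_tri(3) = 102; |p(3)| = 78; equality at z=3: no.


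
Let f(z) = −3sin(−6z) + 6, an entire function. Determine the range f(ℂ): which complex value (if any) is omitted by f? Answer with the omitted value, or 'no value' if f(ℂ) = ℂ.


Little Picard bounds the complement of f(ℂ) to at most one point.
sin is entire and surjective onto ℂ: for every w ∈ ℂ, sin(ζ) = w has a solution ζ ∈ ℂ (e.g., via the complex inverse arcsin). With ζ = −6z this gives z = ζ/(-6). Then -3·sin(−6z) takes every value in -3·ℂ = ℂ, and adding 6 is a bijection of ℂ. So f is surjective and omits no value. (Note: only on the real line is sin bounded by [−1, 1].)

Omitted value: no value.


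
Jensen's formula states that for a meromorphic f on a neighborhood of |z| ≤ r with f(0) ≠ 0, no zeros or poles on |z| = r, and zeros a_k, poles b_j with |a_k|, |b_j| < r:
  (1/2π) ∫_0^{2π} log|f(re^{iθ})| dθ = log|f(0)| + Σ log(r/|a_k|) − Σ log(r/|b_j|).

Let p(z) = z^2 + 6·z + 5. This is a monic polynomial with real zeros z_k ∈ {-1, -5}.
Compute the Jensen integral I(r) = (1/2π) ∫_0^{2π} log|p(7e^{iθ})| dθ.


Zeros: -5, -1; r = 7.
Inside |z| < r: -5, -1. Outside (|z| ≥ r): ∅.
p(0) = 5, so log|p(0)| = log(5) = 1.6094.
Apply Jensen: I(r) = log|p(0)| + Σ_k log(r/|z_k|), summed over zeros inside |z| < r.
  log(r/|z_k|) for z_k = -1: log(7/1) = 1.9459
  log(r/|z_k|) for z_k = -5: log(7/5) = 0.3365
Sum over inside zeros: 2.2824.
I(r) = log|p(0)| + (inside sum) = 1.6094 + 2.2824 = 3.8918.
Closed form (all zeros inside, monic): I(r) = n·log(r) = 2·log(7) = 3.8918. ✓

I(r) ≈ 3.8918.


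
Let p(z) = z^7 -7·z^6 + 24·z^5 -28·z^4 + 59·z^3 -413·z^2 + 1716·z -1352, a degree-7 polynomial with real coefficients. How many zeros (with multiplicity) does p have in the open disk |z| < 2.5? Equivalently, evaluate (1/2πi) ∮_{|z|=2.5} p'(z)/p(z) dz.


The zeros of p are: (3 + 2i), (3 - 2i), 1, (-2 + 2i), (-2 - 2i), (2 + 3i), (2 - 3i).
Their magnitudes are: 3.606, 3.606, 1, 2.828, 2.828, 3.606, 3.606.
Zeros with |z| < R = 2.5: 1.
Count = 1.
By the argument principle, (1/2πi) ∮_{|z|=R} p'(z)/p(z) dz equals exactly this count.

Number of zeros inside |z| < 2.5: 1.


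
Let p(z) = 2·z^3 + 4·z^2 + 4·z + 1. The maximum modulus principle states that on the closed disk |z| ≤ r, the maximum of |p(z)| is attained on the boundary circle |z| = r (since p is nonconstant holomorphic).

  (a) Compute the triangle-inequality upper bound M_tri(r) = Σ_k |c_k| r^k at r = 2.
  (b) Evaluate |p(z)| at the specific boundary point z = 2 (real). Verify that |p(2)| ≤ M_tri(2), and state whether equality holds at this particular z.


Coefficients: c_0 = 1, c_1 = 4, c_2 = 4, c_3 = 2. Radius r = 2.
Part (a). Triangle bound: M_tri(r) = Σ_k |c_k| r^k
  = |1|·2^0 + |4|·2^1 + |4|·2^2 + |2|·2^3
  = 1 + 8 + 16 + 16 = 41.
This bounds M(r) := max_{|z|=r} |p(z)| from above; equality holds iff all terms c_k z^k can be made to align in phase at a single z on |z|=r.
Part (b). At z = 2 (real, on the circle |z| = r):
  p(2) = (1)·2^0 + (4)·2^1 + (4)·2^2 + (2)·2^3 = 41.
  |p(2)| = 41.
Since all nonzero coefficients share the same sign, |p(2)| = 41 = M_tri(2); the triangle bound is attained at z = 2, so in fact M(r) = 41.

M_tri(2) = 41; |p(2)| = 41; equality at z=2: yes.


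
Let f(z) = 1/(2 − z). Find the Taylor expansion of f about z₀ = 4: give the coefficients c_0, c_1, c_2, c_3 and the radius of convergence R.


Let w = z − z₀, so z = z₀ + w.
Then 2 − z = 2 − (z₀ + w) = (2 − z₀) − w = -2 − w.
f(z) = 1/(-2 − w) = (1/(-2)) · 1/(1 − w/(-2)) = Σ_{n≥0} w^n / (-2)^(n+1).
So c_n = 1/(-2)^(n+1):
  c_0 = 1/(-2)^1 = -1/2.
  c_1 = 1/(-2)^2 = 1/4.
  c_2 = 1/(-2)^3 = -1/8.
  c_3 = 1/(-2)^4 = 1/16.
The series is valid for |w/d| < 1, i.e. |z − z₀| < |d|.
Radius of convergence: R = |2 − z₀| = |-2| = 2 (distance from z₀ to the singularity z = 2).

c_0 = -1/2, c_1 = 1/4, c_2 = -1/8, c_3 = 1/16; R = 2.
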